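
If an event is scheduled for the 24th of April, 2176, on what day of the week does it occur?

Wednesday

January 1, 2176 is a Monday.
Jan 1, 2176 → Feb 1, 2176: 31 days (January has 31).
Feb 1, 2176 → Mar 1, 2176: 29 days (February has 29).
Mar 1, 2176 → Apr 1, 2176: 31 days (March has 31).
Apr 1, 2176 → Apr 24, 2176: 23 days.
Total: 114 days.
114 mod 7 = 2, so Monday + 2 = Wednesday.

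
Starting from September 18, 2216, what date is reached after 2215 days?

+365 (one year) → Sep 18, 2217 (1850 left).
+365 (one year) → Sep 18, 2218 (1485 left).
+365 (one year) → Sep 18, 2219 (1120 left).
+366 (one year; includes Feb 29, 2220) → Sep 18, 2220 (754 left).
+365 (one year) → Sep 18, 2221 (389 left).
Sep has 30 days: +13 → Oct 1, 2221 (376 left).
Oct has 31 days: +31 → Nov 1, 2221 (345 left).
Nov has 30 days: +30 → Dec 1, 2221 (315 left).
Dec has 31 days: +31 → Jan 1, 2222 (284 left).
Jan has 31 days: +31 → Feb 1, 2222 (253 left).
Feb has 28 days: +28 → Mar 1, 2222 (225 left).
Mar has 31 days: +31 → Apr 1, 2222 (194 left).
Apr has 30 days: +30 → May 1, 2222 (164 left).
May has 31 days: +31 → Jun 1, 2222 (133 left).
Jun has 30 days: +30 → Jul 1, 2222 (103 left).
Jul has 31 days: +31 → Aug 1, 2222 (72 left).
Aug has 31 days: +31 → Sep 1, 2222 (41 left).
Sep has 30 days: +30 → Oct 1, 2222 (11 left).
+11 → Oct 12, 2222.

October 12, 2222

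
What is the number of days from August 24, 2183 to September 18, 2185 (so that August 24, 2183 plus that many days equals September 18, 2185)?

Aug 24, 2183 → Aug 24, 2184: 366 days (Feb 29, 2184 is in that span).
Aug 24, 2184 → Sep 24, 2184: 31 days (August has 31).
Sep 24, 2184 → Oct 24, 2184: 30 days (September has 30).
Oct 24, 2184 → Nov 24, 2184: 31 days (October has 31).
Nov 24, 2184 → Dec 24, 2184: 30 days (November has 30).
Dec 24, 2184 → Jan 24, 2185: 31 days (December has 31).
Jan 24, 2185 → Feb 24, 2185: 31 days (January has 31).
Feb 24, 2185 → Mar 24, 2185: 28 days (February has 28).
Mar 24, 2185 → Apr 24, 2185: 31 days (March has 31).
Apr 24, 2185 → May 24, 2185: 30 days (April has 30).
May 24, 2185 → Jun 24, 2185: 31 days (May has 31).
Jun 24, 2185 → Jul 24, 2185: 30 days (June has 30).
Jul 24, 2185 → Aug 24, 2185: 31 days (July has 31).
Aug 24, 2185 → Sep 18, 2185: 25 days.
Total: 756 days.

756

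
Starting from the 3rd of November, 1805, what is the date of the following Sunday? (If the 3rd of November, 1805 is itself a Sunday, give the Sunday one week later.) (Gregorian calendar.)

Nov 3, 1805 is a Sunday.
From Sunday to the next Sunday is 7 days.
Nov 3, 1805 + 7 = Nov 10, 1805.

November 10, 1805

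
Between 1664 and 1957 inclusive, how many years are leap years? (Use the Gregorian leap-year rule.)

Multiples of 4 in [1664,1957]: 74.
Of those, multiples of 100: 3 (not leap unless ÷400).
Multiples of 400: 0.
Leap years = 74 − 3 + 0 = 71.

71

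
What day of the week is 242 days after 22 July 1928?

Thursday

Jul 22, 1928 is a Sunday.
242 mod 7 = 4, so 242 days after a Sunday is Sunday + 4 = Thursday.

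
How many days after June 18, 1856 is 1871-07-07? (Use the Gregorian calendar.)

Jun 18, 1856 → Jun 18, 1857: 365 days.
Jun 18, 1857 → Jun 18, 1858: 365 days.
Jun 18, 1858 → Jun 18, 1859: 365 days.
Jun 18, 1859 → Jun 18, 1860: 366 days (Feb 29, 1860 is in that span).
Jun 18, 1860 → Jun 18, 1861: 365 days.
Jun 18, 1861 → Jun 18, 1862: 365 days.
Jun 18, 1862 → Jun 18, 1863: 365 days.
Jun 18, 1863 → Jun 18, 1864: 366 days (Feb 29, 1864 is in that span).
Jun 18, 1864 → Jun 18, 1865: 365 days.
Jun 18, 1865 → Jun 18, 1866: 365 days.
Jun 18, 1866 → Jun 18, 1867: 365 days.
Jun 18, 1867 → Jun 18, 1868: 366 days (Feb 29, 1868 is in that span).
Jun 18, 1868 → Jun 18, 1869: 365 days.
Jun 18, 1869 → Jun 18, 1870: 365 days.
Jun 18, 1870 → Jul 18, 1870: 30 days (June has 30).
Jul 18, 1870 → Aug 18, 1870: 31 days (July has 31).
Aug 18, 1870 → Sep 18, 1870: 31 days (August has 31).
Sep 18, 1870 → Oct 18, 1870: 30 days (September has 30).
Oct 18, 1870 → Nov 18, 1870: 31 days (October has 31).
Nov 18, 1870 → Dec 18, 1870: 30 days (November has 30).
Dec 18, 1870 → Jan 18, 1871: 31 days (December has 31).
Jan 18, 1871 → Feb 18, 1871: 31 days (January has 31).
Feb 18, 1871 → Mar 18, 1871: 28 days (February has 28).
Mar 18, 1871 → Apr 18, 1871: 31 days (March has 31).
Apr 18, 1871 → May 18, 1871: 30 days (April has 30).
May 18, 1871 → Jun 18, 1871: 31 days (May has 31).
Jun 18, 1871 → Jul 7, 1871: 19 days.
Total: 5497 days.

5497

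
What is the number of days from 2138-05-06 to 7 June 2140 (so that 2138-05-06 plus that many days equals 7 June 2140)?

763

May 6, 2138 → May 6, 2139: 365 days.
May 6, 2139 → Jun 6, 2139: 31 days (May has 31).
Jun 6, 2139 → Jul 6, 2139: 30 days (June has 30).
Jul 6, 2139 → Aug 6, 2139: 31 days (July has 31).
Aug 6, 2139 → Sep 6, 2139: 31 days (August has 31).
Sep 6, 2139 → Oct 6, 2139: 30 days (September has 30).
Oct 6, 2139 → Nov 6, 2139: 31 days (October has 31).
Nov 6, 2139 → Dec 6, 2139: 30 days (November has 30).
Dec 6, 2139 → Jan 6, 2140: 31 days (December has 31).
Jan 6, 2140 → Feb 6, 2140: 31 days (January has 31).
Feb 6, 2140 → Mar 6, 2140: 29 days (February has 29).
Mar 6, 2140 → Apr 6, 2140: 31 days (March has 31).
Apr 6, 2140 → May 6, 2140: 30 days (April has 30).
May 6, 2140 → Jun 6, 2140: 31 days (May has 31).
Jun 6, 2140 → Jun 7, 2140: 1 days.
Total: 763 days.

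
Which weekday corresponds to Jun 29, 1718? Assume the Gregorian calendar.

Doomsday rule: the anchor day for the 1700s is Sunday. For year 18: 18÷12 = 1 r 6, and 6÷4 = 1, so 1+6+1 = 8.
Sunday + 8 ≡ Monday — that's 1718's doomsday.
In June the doomsday date is Jun 6.
Jun 29 is 23 days after Jun 6; 23 mod 7 = 2, so Monday + 2 = Wednesday.

Wednesday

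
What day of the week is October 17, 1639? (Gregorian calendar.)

Monday

Doomsday rule: the anchor day for the 1600s is Tuesday. For year 39: 39÷12 = 3 r 3, and 3÷4 = 0, so 3+3+0 = 6.
Tuesday + 6 ≡ Monday — that's 1639's doomsday.
In October the doomsday date is Oct 10.
Oct 17 is 7 days after Oct 10; 7 mod 7 = 0, so Monday + 0 = Monday.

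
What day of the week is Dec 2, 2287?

Doomsday rule: the anchor day for the 2200s is Friday. For year 87: 87÷12 = 7 r 3, and 3÷4 = 0, so 7+3+0 = 10.
Friday + 10 ≡ Monday — that's 2287's doomsday.
In December the doomsday date is Dec 12.
Dec 2 is 10 days before Dec 12; 10 mod 7 = 3, so Monday − 3 = Friday.

Friday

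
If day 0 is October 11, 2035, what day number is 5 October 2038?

Oct 11, 2035 → Oct 11, 2036: 366 days (Feb 29, 2036 is in that span).
Oct 11, 2036 → Oct 11, 2037: 365 days.
Oct 11, 2037 → Nov 11, 2037: 31 days (October has 31).
Nov 11, 2037 → Dec 11, 2037: 30 days (November has 30).
Dec 11, 2037 → Jan 11, 2038: 31 days (December has 31).
Jan 11, 2038 → Feb 11, 2038: 31 days (January has 31).
Feb 11, 2038 → Mar 11, 2038: 28 days (February has 28).
Mar 11, 2038 → Apr 11, 2038: 31 days (March has 31).
Apr 11, 2038 → May 11, 2038: 30 days (April has 30).
May 11, 2038 → Jun 11, 2038: 31 days (May has 31).
Jun 11, 2038 → Jul 11, 2038: 30 days (June has 30).
Jul 11, 2038 → Aug 11, 2038: 31 days (July has 31).
Aug 11, 2038 → Sep 11, 2038: 31 days (August has 31).
Sep 11, 2038 → Oct 5, 2038: 24 days.
Total: 1090 days.

1090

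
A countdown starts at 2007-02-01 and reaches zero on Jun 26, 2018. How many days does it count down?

4163

Feb 1, 2007 → Feb 1, 2008: 365 days.
Feb 1, 2008 → Feb 1, 2009: 366 days (Feb 29, 2008 is in that span).
Feb 1, 2009 → Feb 1, 2010: 365 days.
Feb 1, 2010 → Feb 1, 2011: 365 days.
Feb 1, 2011 → Feb 1, 2012: 365 days.
Feb 1, 2012 → Feb 1, 2013: 366 days (Feb 29, 2012 is in that span).
Feb 1, 2013 → Feb 1, 2014: 365 days.
Feb 1, 2014 → Feb 1, 2015: 365 days.
Feb 1, 2015 → Feb 1, 2016: 365 days.
Feb 1, 2016 → Feb 1, 2017: 366 days (Feb 29, 2016 is in that span).
Feb 1, 2017 → Feb 1, 2018: 365 days.
Feb 1, 2018 → Mar 1, 2018: 28 days (February has 28).
Mar 1, 2018 → Apr 1, 2018: 31 days (March has 31).
Apr 1, 2018 → May 1, 2018: 30 days (April has 30).
May 1, 2018 → Jun 1, 2018: 31 days (May has 31).
Jun 1, 2018 → Jun 26, 2018: 25 days.
Total: 4163 days.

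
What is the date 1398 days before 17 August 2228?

October 19, 2224

−366 (one year; includes Feb 29, 2228) → Aug 17, 2227 (1032 left).
−365 (one year) → Aug 17, 2226 (667 left).
−365 (one year) → Aug 17, 2225 (302 left).
−17 → Jul 31, 2225 (end of Jul, 31 days; 285 left).
−31 → Jun 30, 2225 (end of Jun, 30 days; 254 left).
−30 → May 31, 2225 (end of May, 31 days; 224 left).
−31 → Apr 30, 2225 (end of Apr, 30 days; 193 left).
−30 → Mar 31, 2225 (end of Mar, 31 days; 163 left).
−31 → Feb 28, 2225 (end of Feb, 28 days; 132 left).
−28 → Jan 31, 2225 (end of Jan, 31 days; 104 left).
−31 → Dec 31, 2224 (end of Dec, 31 days; 73 left).
−31 → Nov 30, 2224 (end of Nov, 30 days; 42 left).
−30 → Oct 31, 2224 (end of Oct, 31 days; 12 left).
−12 → Oct 19, 2224.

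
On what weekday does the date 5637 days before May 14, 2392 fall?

First find the weekday of May 14, 2392. Doomsday rule: the anchor day for the 2300s is Wednesday. For year 92: 92÷12 = 7 r 8, and 8÷4 = 2, so 7+8+2 = 17.
Wednesday + 17 ≡ Saturday — that's 2392's doomsday.
In May the doomsday date is May 9.
May 14 is 5 days after May 9; 5 mod 7 = 5, so Saturday + 5 = Thursday.
5637 mod 7 = 2, so 5637 days before a Thursday is Thursday − 2 = Tuesday.

Tuesday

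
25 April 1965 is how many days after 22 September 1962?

946

Sep 22, 1962 → Sep 22, 1963: 365 days.
Sep 22, 1963 → Sep 22, 1964: 366 days (Feb 29, 1964 is in that span).
Sep 22, 1964 → Oct 22, 1964: 30 days (September has 30).
Oct 22, 1964 → Nov 22, 1964: 31 days (October has 31).
Nov 22, 1964 → Dec 22, 1964: 30 days (November has 30).
Dec 22, 1964 → Jan 22, 1965: 31 days (December has 31).
Jan 22, 1965 → Feb 22, 1965: 31 days (January has 31).
Feb 22, 1965 → Mar 22, 1965: 28 days (February has 28).
Mar 22, 1965 → Apr 22, 1965: 31 days (March has 31).
Apr 22, 1965 → Apr 25, 1965: 3 days.
Total: 946 days.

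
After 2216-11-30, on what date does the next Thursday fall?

December 5, 2216

Nov 30, 2216 is a Saturday.
From Saturday to the next Thursday is 5 days.
Nov 30, 2216 + 5 = Dec 5, 2216.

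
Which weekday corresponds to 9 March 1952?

January 1, 1952 is a Tuesday.
Jan 1, 1952 → Feb 1, 1952: 31 days (January has 31).
Feb 1, 1952 → Mar 1, 1952: 29 days (February has 29).
Mar 1, 1952 → Mar 9, 1952: 8 days.
Total: 68 days.
68 mod 7 = 5, so Tuesday + 5 = Sunday.

Sunday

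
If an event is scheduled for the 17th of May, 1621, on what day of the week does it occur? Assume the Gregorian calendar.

Monday

Doomsday rule: the anchor day for the 1600s is Tuesday. For year 21: 21÷12 = 1 r 9, and 9÷4 = 2, so 1+9+2 = 12.
Tuesday + 12 ≡ Sunday — that's 1621's doomsday.
In May the doomsday date is May 9.
May 17 is 8 days after May 9; 8 mod 7 = 1, so Sunday + 1 = Monday.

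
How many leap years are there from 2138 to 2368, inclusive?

Multiples of 4 in [2138,2368]: 58.
Of those, multiples of 100: 2 (not leap unless ÷400).
Multiples of 400: 0.
Leap years = 58 − 2 + 0 = 56.

56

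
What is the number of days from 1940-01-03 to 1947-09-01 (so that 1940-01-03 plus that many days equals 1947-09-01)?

2798

Jan 3, 1940 → Jan 3, 1941: 366 days (Feb 29, 1940 is in that span).
Jan 3, 1941 → Jan 3, 1942: 365 days.
Jan 3, 1942 → Jan 3, 1943: 365 days.
Jan 3, 1943 → Jan 3, 1944: 365 days.
Jan 3, 1944 → Jan 3, 1945: 366 days (Feb 29, 1944 is in that span).
Jan 3, 1945 → Jan 3, 1946: 365 days.
Jan 3, 1946 → Jan 3, 1947: 365 days.
Jan 3, 1947 → Feb 3, 1947: 31 days (January has 31).
Feb 3, 1947 → Mar 3, 1947: 28 days (February has 28).
Mar 3, 1947 → Apr 3, 1947: 31 days (March has 31).
Apr 3, 1947 → May 3, 1947: 30 days (April has 30).
May 3, 1947 → Jun 3, 1947: 31 days (May has 31).
Jun 3, 1947 → Jul 3, 1947: 30 days (June has 30).
Jul 3, 1947 → Aug 3, 1947: 31 days (July has 31).
Aug 3, 1947 → Sep 1, 1947: 29 days.
Total: 2798 days.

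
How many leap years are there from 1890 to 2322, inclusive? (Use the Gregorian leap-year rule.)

104

Multiples of 4 in [1890,2322]: 108.
Of those, multiples of 100: 5 (not leap unless ÷400).
Multiples of 400: 1.
Leap years = 108 − 5 + 1 = 104.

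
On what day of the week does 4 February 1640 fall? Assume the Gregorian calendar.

Saturday

Doomsday rule: the anchor day for the 1600s is Tuesday. For year 40: 40÷12 = 3 r 4, and 4÷4 = 1, so 3+4+1 = 8.
Tuesday + 8 ≡ Wednesday — that's 1640's doomsday.
In February the doomsday date is Feb 29 (1640 is a leap year (divisible by 4)).
Feb 4 is 25 days before Feb 29; 25 mod 7 = 4, so Wednesday − 4 = Saturday.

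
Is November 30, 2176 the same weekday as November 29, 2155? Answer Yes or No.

From Nov 29, 2155 to Nov 30, 2176 is 7672 days.
7672 mod 7 = 0, so they are the same weekday.
(Nov 29, 2155 is a Saturday; Nov 30, 2176 is a Saturday.)

Yes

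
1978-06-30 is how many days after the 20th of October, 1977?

253

Oct 20, 1977 → Nov 20, 1977: 31 days (October has 31).
Nov 20, 1977 → Dec 20, 1977: 30 days (November has 30).
Dec 20, 1977 → Jan 20, 1978: 31 days (December has 31).
Jan 20, 1978 → Feb 20, 1978: 31 days (January has 31).
Feb 20, 1978 → Mar 20, 1978: 28 days (February has 28).
Mar 20, 1978 → Apr 20, 1978: 31 days (March has 31).
Apr 20, 1978 → May 20, 1978: 30 days (April has 30).
May 20, 1978 → Jun 20, 1978: 31 days (May has 31).
Jun 20, 1978 → Jun 30, 1978: 10 days.
Total: 253 days.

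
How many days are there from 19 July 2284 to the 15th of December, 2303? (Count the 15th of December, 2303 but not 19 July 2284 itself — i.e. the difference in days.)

Jul 19, 2284 → Jul 19, 2285: 365 days.
Jul 19, 2285 → Jul 19, 2286: 365 days.
Jul 19, 2286 → Jul 19, 2287: 365 days.
Jul 19, 2287 → Jul 19, 2288: 366 days (Feb 29, 2288 is in that span).
Jul 19, 2288 → Jul 19, 2289: 365 days.
Jul 19, 2289 → Jul 19, 2290: 365 days.
Jul 19, 2290 → Jul 19, 2291: 365 days.
Jul 19, 2291 → Jul 19, 2292: 366 days (Feb 29, 2292 is in that span).
Jul 19, 2292 → Jul 19, 2293: 365 days.
Jul 19, 2293 → Jul 19, 2294: 365 days.
Jul 19, 2294 → Jul 19, 2295: 365 days.
Jul 19, 2295 → Jul 19, 2296: 366 days (Feb 29, 2296 is in that span).
Jul 19, 2296 → Jul 19, 2297: 365 days.
Jul 19, 2297 → Jul 19, 2298: 365 days.
Jul 19, 2298 → Jul 19, 2299: 365 days.
Jul 19, 2299 → Jul 19, 2300: 365 days.
Jul 19, 2300 → Jul 19, 2301: 365 days.
Jul 19, 2301 → Jul 19, 2302: 365 days.
Jul 19, 2302 → Jul 19, 2303: 365 days.
Jul 19, 2303 → Aug 19, 2303: 31 days (July has 31).
Aug 19, 2303 → Sep 19, 2303: 31 days (August has 31).
Sep 19, 2303 → Oct 19, 2303: 30 days (September has 30).
Oct 19, 2303 → Nov 19, 2303: 31 days (October has 31).
Nov 19, 2303 → Dec 15, 2303: 26 days.
Total: 7087 days.

7087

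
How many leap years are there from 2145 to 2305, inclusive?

38

Multiples of 4 in [2145,2305]: 40.
Of those, multiples of 100: 2 (not leap unless ÷400).
Multiples of 400: 0.
Leap years = 40 − 2 + 0 = 38.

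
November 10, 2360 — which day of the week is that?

Thursday

Doomsday rule: the anchor day for the 2300s is Wednesday. For year 60: 60÷12 = 5 r 0, and 0÷4 = 0, so 5+0+0 = 5.
Wednesday + 5 ≡ Monday — that's 2360's doomsday.
In November the doomsday date is Nov 7.
Nov 10 is 3 days after Nov 7; 3 mod 7 = 3, so Monday + 3 = Thursday.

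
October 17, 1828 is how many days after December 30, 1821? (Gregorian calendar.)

Dec 30, 1821 → Dec 30, 1822: 365 days.
Dec 30, 1822 → Dec 30, 1823: 365 days.
Dec 30, 1823 → Dec 30, 1824: 366 days (Feb 29, 1824 is in that span).
Dec 30, 1824 → Dec 30, 1825: 365 days.
Dec 30, 1825 → Dec 30, 1826: 365 days.
Dec 30, 1826 → Dec 30, 1827: 365 days.
Dec 30, 1827 → Jan 30, 1828: 31 days (December has 31).
Jan 30, 1828 → Feb 29, 1828: 30 days (January has 31).
Feb 29, 1828 → Mar 29, 1828: 29 days (February has 29).
Mar 29, 1828 → Apr 29, 1828: 31 days (March has 31).
Apr 29, 1828 → May 29, 1828: 30 days (April has 30).
May 29, 1828 → Jun 29, 1828: 31 days (May has 31).
Jun 29, 1828 → Jul 29, 1828: 30 days (June has 30).
Jul 29, 1828 → Aug 29, 1828: 31 days (July has 31).
Aug 29, 1828 → Sep 29, 1828: 31 days (August has 31).
Sep 29, 1828 → Oct 17, 1828: 18 days.
Total: 2483 days.

2483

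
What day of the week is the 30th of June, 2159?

Saturday

Doomsday rule: the anchor day for the 2100s is Sunday. For year 59: 59÷12 = 4 r 11, and 11÷4 = 2, so 4+11+2 = 17.
Sunday + 17 ≡ Wednesday — that's 2159's doomsday.
In June the doomsday date is Jun 6.
Jun 30 is 24 days after Jun 6; 24 mod 7 = 3, so Wednesday + 3 = Saturday.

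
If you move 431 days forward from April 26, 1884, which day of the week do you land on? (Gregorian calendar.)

First find the weekday of Apr 26, 1884. Doomsday rule: the anchor day for the 1800s is Friday. For year 84: 84÷12 = 7 r 0, and 0÷4 = 0, so 7+0+0 = 7.
Friday + 7 ≡ Friday — that's 1884's doomsday.
In April the doomsday date is Apr 4.
Apr 26 is 22 days after Apr 4; 22 mod 7 = 1, so Friday + 1 = Saturday.
431 mod 7 = 4, so 431 days after a Saturday is Saturday + 4 = Wednesday.

Wednesday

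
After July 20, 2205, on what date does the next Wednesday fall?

July 24, 2205

Jul 20, 2205 is a Saturday.
From Saturday to the next Wednesday is 4 days.
Jul 20, 2205 + 4 = Jul 24, 2205.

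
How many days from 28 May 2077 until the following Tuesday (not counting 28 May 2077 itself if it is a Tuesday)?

4

May 28, 2077 is a Friday.
From Friday to the next Tuesday is 4 days.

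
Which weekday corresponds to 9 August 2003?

Saturday

Doomsday rule: the anchor day for the 2000s is Tuesday. For year 03: 3÷12 = 0 r 3, and 3÷4 = 0, so 0+3+0 = 3.
Tuesday + 3 ≡ Friday — that's 2003's doomsday.
In August the doomsday date is Aug 8.
Aug 9 is 1 day after Aug 8; 1 mod 7 = 1, so Friday + 1 = Saturday.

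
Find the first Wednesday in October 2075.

October 2, 2075

October 1, 2075 is a Tuesday.
The first Wednesday is therefore October 2 (1 days later).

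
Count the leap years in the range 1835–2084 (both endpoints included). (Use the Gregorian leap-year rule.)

Multiples of 4 in [1835,2084]: 63.
Of those, multiples of 100: 2 (not leap unless ÷400).
Multiples of 400: 1.
Leap years = 63 − 2 + 1 = 62.

62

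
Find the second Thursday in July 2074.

July 1, 2074 is a Sunday.
The first Thursday is therefore July 5 (4 days later).
The second Thursday is 5 + 1×7 = July 12.

July 12, 2074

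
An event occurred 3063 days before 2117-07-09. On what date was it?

−365 (one year) → Jul 9, 2116 (2698 left).
−366 (one year; includes Feb 29, 2116) → Jul 9, 2115 (2332 left).
−365 (one year) → Jul 9, 2114 (1967 left).
−365 (one year) → Jul 9, 2113 (1602 left).
−365 (one year) → Jul 9, 2112 (1237 left).
−366 (one year; includes Feb 29, 2112) → Jul 9, 2111 (871 left).
−365 (one year) → Jul 9, 2110 (506 left).
−365 (one year) → Jul 9, 2109 (141 left).
−9 → Jun 30, 2109 (end of Jun, 30 days; 132 left).
−30 → May 31, 2109 (end of May, 31 days; 102 left).
−31 → Apr 30, 2109 (end of Apr, 30 days; 71 left).
−30 → Mar 31, 2109 (end of Mar, 31 days; 41 left).
−31 → Feb 28, 2109 (end of Feb, 28 days; 10 left).
−10 → Feb 18, 2109.

February 18, 2109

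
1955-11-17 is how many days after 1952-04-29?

Apr 29, 1952 → Apr 29, 1953: 365 days.
Apr 29, 1953 → Apr 29, 1954: 365 days.
Apr 29, 1954 → Apr 29, 1955: 365 days.
Apr 29, 1955 → May 29, 1955: 30 days (April has 30).
May 29, 1955 → Jun 29, 1955: 31 days (May has 31).
Jun 29, 1955 → Jul 29, 1955: 30 days (June has 30).
Jul 29, 1955 → Aug 29, 1955: 31 days (July has 31).
Aug 29, 1955 → Sep 29, 1955: 31 days (August has 31).
Sep 29, 1955 → Oct 29, 1955: 30 days (September has 30).
Oct 29, 1955 → Nov 17, 1955: 19 days.
Total: 1297 days.

1297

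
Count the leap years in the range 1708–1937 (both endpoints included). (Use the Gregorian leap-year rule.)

56

Multiples of 4 in [1708,1937]: 58.
Of those, multiples of 100: 2 (not leap unless ÷400).
Multiples of 400: 0.
Leap years = 58 − 2 + 0 = 56.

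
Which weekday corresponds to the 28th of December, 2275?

Doomsday rule: the anchor day for the 2200s is Friday. For year 75: 75÷12 = 6 r 3, and 3÷4 = 0, so 6+3+0 = 9.
Friday + 9 ≡ Sunday — that's 2275's doomsday.
In December the doomsday date is Dec 12.
Dec 28 is 16 days after Dec 12; 16 mod 7 = 2, so Sunday + 2 = Tuesday.

Tuesday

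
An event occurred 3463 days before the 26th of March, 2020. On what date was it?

−366 (one year; includes Feb 29, 2020) → Mar 26, 2019 (3097 left).
−365 (one year) → Mar 26, 2018 (2732 left).
−365 (one year) → Mar 26, 2017 (2367 left).
−365 (one year) → Mar 26, 2016 (2002 left).
−366 (one year; includes Feb 29, 2016) → Mar 26, 2015 (1636 left).
−365 (one year) → Mar 26, 2014 (1271 left).
−365 (one year) → Mar 26, 2013 (906 left).
−365 (one year) → Mar 26, 2012 (541 left).
−366 (one year; includes Feb 29, 2012) → Mar 26, 2011 (175 left).
−26 → Feb 28, 2011 (end of Feb, 28 days; 149 left).
−28 → Jan 31, 2011 (end of Jan, 31 days; 121 left).
−31 → Dec 31, 2010 (end of Dec, 31 days; 90 left).
−31 → Nov 30, 2010 (end of Nov, 30 days; 59 left).
−30 → Oct 31, 2010 (end of Oct, 31 days; 29 left).
−29 → Oct 2, 2010.

October 2, 2010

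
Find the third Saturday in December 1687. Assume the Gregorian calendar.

December 1, 1687 is a Monday.
The first Saturday is therefore December 6 (5 days later).
The third Saturday is 6 + 2×7 = December 20.

December 20, 1687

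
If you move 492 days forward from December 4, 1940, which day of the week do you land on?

First find the weekday of Dec 4, 1940. Doomsday rule: the anchor day for the 1900s is Wednesday. For year 40: 40÷12 = 3 r 4, and 4÷4 = 1, so 3+4+1 = 8.
Wednesday + 8 ≡ Thursday — that's 1940's doomsday.
In December the doomsday date is Dec 12.
Dec 4 is 8 days before Dec 12; 8 mod 7 = 1, so Thursday − 1 = Wednesday.
492 mod 7 = 2, so 492 days after a Wednesday is Wednesday + 2 = Friday.

Friday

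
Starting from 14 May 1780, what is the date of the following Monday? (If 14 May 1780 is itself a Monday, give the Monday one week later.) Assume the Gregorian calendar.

May 14, 1780 is a Sunday.
From Sunday to the next Monday is 1 day.
May 14, 1780 + 1 = May 15, 1780.

May 15, 1780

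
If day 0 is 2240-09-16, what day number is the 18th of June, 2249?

3197

Sep 16, 2240 → Sep 16, 2241: 365 days.
Sep 16, 2241 → Sep 16, 2242: 365 days.
Sep 16, 2242 → Sep 16, 2243: 365 days.
Sep 16, 2243 → Sep 16, 2244: 366 days (Feb 29, 2244 is in that span).
Sep 16, 2244 → Sep 16, 2245: 365 days.
Sep 16, 2245 → Sep 16, 2246: 365 days.
Sep 16, 2246 → Sep 16, 2247: 365 days.
Sep 16, 2247 → Sep 16, 2248: 366 days (Feb 29, 2248 is in that span).
Sep 16, 2248 → Oct 16, 2248: 30 days (September has 30).
Oct 16, 2248 → Nov 16, 2248: 31 days (October has 31).
Nov 16, 2248 → Dec 16, 2248: 30 days (November has 30).
Dec 16, 2248 → Jan 16, 2249: 31 days (December has 31).
Jan 16, 2249 → Feb 16, 2249: 31 days (January has 31).
Feb 16, 2249 → Mar 16, 2249: 28 days (February has 28).
Mar 16, 2249 → Apr 16, 2249: 31 days (March has 31).
Apr 16, 2249 → May 16, 2249: 30 days (April has 30).
May 16, 2249 → Jun 16, 2249: 31 days (May has 31).
Jun 16, 2249 → Jun 18, 2249: 2 days.
Total: 3197 days.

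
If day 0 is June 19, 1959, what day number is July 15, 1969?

3679

Jun 19, 1959 → Jun 19, 1960: 366 days (Feb 29, 1960 is in that span).
Jun 19, 1960 → Jun 19, 1961: 365 days.
Jun 19, 1961 → Jun 19, 1962: 365 days.
Jun 19, 1962 → Jun 19, 1963: 365 days.
Jun 19, 1963 → Jun 19, 1964: 366 days (Feb 29, 1964 is in that span).
Jun 19, 1964 → Jun 19, 1965: 365 days.
Jun 19, 1965 → Jun 19, 1966: 365 days.
Jun 19, 1966 → Jun 19, 1967: 365 days.
Jun 19, 1967 → Jun 19, 1968: 366 days (Feb 29, 1968 is in that span).
Jun 19, 1968 → Jul 19, 1968: 30 days (June has 30).
Jul 19, 1968 → Aug 19, 1968: 31 days (July has 31).
Aug 19, 1968 → Sep 19, 1968: 31 days (August has 31).
Sep 19, 1968 → Oct 19, 1968: 30 days (September has 30).
Oct 19, 1968 → Nov 19, 1968: 31 days (October has 31).
Nov 19, 1968 → Dec 19, 1968: 30 days (November has 30).
Dec 19, 1968 → Jan 19, 1969: 31 days (December has 31).
Jan 19, 1969 → Feb 19, 1969: 31 days (January has 31).
Feb 19, 1969 → Mar 19, 1969: 28 days (February has 28).
Mar 19, 1969 → Apr 19, 1969: 31 days (March has 31).
Apr 19, 1969 → May 19, 1969: 30 days (April has 30).
May 19, 1969 → Jun 19, 1969: 31 days (May has 31).
Jun 19, 1969 → Jul 15, 1969: 26 days.
Total: 3679 days.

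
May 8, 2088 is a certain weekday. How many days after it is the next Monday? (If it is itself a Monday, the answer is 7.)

2

May 8, 2088 is a Saturday.
From Saturday to the next Monday is 2 days.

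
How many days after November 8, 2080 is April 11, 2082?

519

Nov 8, 2080 → Nov 8, 2081: 365 days.
Nov 8, 2081 → Dec 8, 2081: 30 days (November has 30).
Dec 8, 2081 → Jan 8, 2082: 31 days (December has 31).
Jan 8, 2082 → Feb 8, 2082: 31 days (January has 31).
Feb 8, 2082 → Mar 8, 2082: 28 days (February has 28).
Mar 8, 2082 → Apr 8, 2082: 31 days (March has 31).
Apr 8, 2082 → Apr 11, 2082: 3 days.
Total: 519 days.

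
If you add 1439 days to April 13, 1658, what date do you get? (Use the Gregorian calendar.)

March 22, 1662

+365 (one year) → Apr 13, 1659 (1074 left).
+366 (one year; includes Feb 29, 1660) → Apr 13, 1660 (708 left).
+365 (one year) → Apr 13, 1661 (343 left).
Apr has 30 days: +18 → May 1, 1661 (325 left).
May has 31 days: +31 → Jun 1, 1661 (294 left).
Jun has 30 days: +30 → Jul 1, 1661 (264 left).
Jul has 31 days: +31 → Aug 1, 1661 (233 left).
Aug has 31 days: +31 → Sep 1, 1661 (202 left).
Sep has 30 days: +30 → Oct 1, 1661 (172 left).
Oct has 31 days: +31 → Nov 1, 1661 (141 left).
Nov has 30 days: +30 → Dec 1, 1661 (111 left).
Dec has 31 days: +31 → Jan 1, 1662 (80 left).
Jan has 31 days: +31 → Feb 1, 1662 (49 left).
Feb has 28 days: +28 → Mar 1, 1662 (21 left).
+21 → Mar 22, 1662.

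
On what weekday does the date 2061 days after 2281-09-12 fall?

Thursday

Sep 12, 2281 is a Monday.
2061 mod 7 = 3, so 2061 days after a Monday is Monday + 3 = Thursday.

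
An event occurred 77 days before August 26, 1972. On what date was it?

June 10, 1972

−26 → Jul 31, 1972 (end of Jul, 31 days; 51 left).
−31 → Jun 30, 1972 (end of Jun, 30 days; 20 left).
−20 → Jun 10, 1972.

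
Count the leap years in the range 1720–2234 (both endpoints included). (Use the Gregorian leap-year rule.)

125

Multiples of 4 in [1720,2234]: 129.
Of those, multiples of 100: 5 (not leap unless ÷400).
Multiples of 400: 1.
Leap years = 129 − 5 + 1 = 125.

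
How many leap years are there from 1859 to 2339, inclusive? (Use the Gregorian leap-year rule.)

Multiples of 4 in [1859,2339]: 120.
Of those, multiples of 100: 5 (not leap unless ÷400).
Multiples of 400: 1.
Leap years = 120 − 5 + 1 = 116.

116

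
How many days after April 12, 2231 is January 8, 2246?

5385

Apr 12, 2231 → Apr 12, 2232: 366 days (Feb 29, 2232 is in that span).
Apr 12, 2232 → Apr 12, 2233: 365 days.
Apr 12, 2233 → Apr 12, 2234: 365 days.
Apr 12, 2234 → Apr 12, 2235: 365 days.
Apr 12, 2235 → Apr 12, 2236: 366 days (Feb 29, 2236 is in that span).
Apr 12, 2236 → Apr 12, 2237: 365 days.
Apr 12, 2237 → Apr 12, 2238: 365 days.
Apr 12, 2238 → Apr 12, 2239: 365 days.
Apr 12, 2239 → Apr 12, 2240: 366 days (Feb 29, 2240 is in that span).
Apr 12, 2240 → Apr 12, 2241: 365 days.
Apr 12, 2241 → Apr 12, 2242: 365 days.
Apr 12, 2242 → Apr 12, 2243: 365 days.
Apr 12, 2243 → Apr 12, 2244: 366 days (Feb 29, 2244 is in that span).
Apr 12, 2244 → Apr 12, 2245: 365 days.
Apr 12, 2245 → May 12, 2245: 30 days (April has 30).
May 12, 2245 → Jun 12, 2245: 31 days (May has 31).
Jun 12, 2245 → Jul 12, 2245: 30 days (June has 30).
Jul 12, 2245 → Aug 12, 2245: 31 days (July has 31).
Aug 12, 2245 → Sep 12, 2245: 31 days (August has 31).
Sep 12, 2245 → Oct 12, 2245: 30 days (September has 30).
Oct 12, 2245 → Nov 12, 2245: 31 days (October has 31).
Nov 12, 2245 → Dec 12, 2245: 30 days (November has 30).
Dec 12, 2245 → Jan 8, 2246: 27 days.
Total: 5385 days.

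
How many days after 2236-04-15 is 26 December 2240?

Apr 15, 2236 → Apr 15, 2237: 365 days.
Apr 15, 2237 → Apr 15, 2238: 365 days.
Apr 15, 2238 → Apr 15, 2239: 365 days.
Apr 15, 2239 → Apr 15, 2240: 366 days (Feb 29, 2240 is in that span).
Apr 15, 2240 → May 15, 2240: 30 days (April has 30).
May 15, 2240 → Jun 15, 2240: 31 days (May has 31).
Jun 15, 2240 → Jul 15, 2240: 30 days (June has 30).
Jul 15, 2240 → Aug 15, 2240: 31 days (July has 31).
Aug 15, 2240 → Sep 15, 2240: 31 days (August has 31).
Sep 15, 2240 → Oct 15, 2240: 30 days (September has 30).
Oct 15, 2240 → Nov 15, 2240: 31 days (October has 31).
Nov 15, 2240 → Dec 15, 2240: 30 days (November has 30).
Dec 15, 2240 → Dec 26, 2240: 11 days.
Total: 1716 days.

1716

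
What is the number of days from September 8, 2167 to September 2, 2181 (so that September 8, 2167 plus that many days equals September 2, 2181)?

Sep 8, 2167 → Sep 8, 2168: 366 days (Feb 29, 2168 is in that span).
Sep 8, 2168 → Sep 8, 2169: 365 days.
Sep 8, 2169 → Sep 8, 2170: 365 days.
Sep 8, 2170 → Sep 8, 2171: 365 days.
Sep 8, 2171 → Sep 8, 2172: 366 days (Feb 29, 2172 is in that span).
Sep 8, 2172 → Sep 8, 2173: 365 days.
Sep 8, 2173 → Sep 8, 2174: 365 days.
Sep 8, 2174 → Sep 8, 2175: 365 days.
Sep 8, 2175 → Sep 8, 2176: 366 days (Feb 29, 2176 is in that span).
Sep 8, 2176 → Sep 8, 2177: 365 days.
Sep 8, 2177 → Sep 8, 2178: 365 days.
Sep 8, 2178 → Sep 8, 2179: 365 days.
Sep 8, 2179 → Sep 8, 2180: 366 days (Feb 29, 2180 is in that span).
Sep 8, 2180 → Oct 8, 2180: 30 days (September has 30).
Oct 8, 2180 → Nov 8, 2180: 31 days (October has 31).
Nov 8, 2180 → Dec 8, 2180: 30 days (November has 30).
Dec 8, 2180 → Jan 8, 2181: 31 days (December has 31).
Jan 8, 2181 → Feb 8, 2181: 31 days (January has 31).
Feb 8, 2181 → Mar 8, 2181: 28 days (February has 28).
Mar 8, 2181 → Apr 8, 2181: 31 days (March has 31).
Apr 8, 2181 → May 8, 2181: 30 days (April has 30).
May 8, 2181 → Jun 8, 2181: 31 days (May has 31).
Jun 8, 2181 → Jul 8, 2181: 30 days (June has 30).
Jul 8, 2181 → Aug 8, 2181: 31 days (July has 31).
Aug 8, 2181 → Sep 2, 2181: 25 days.
Total: 5108 days.

5108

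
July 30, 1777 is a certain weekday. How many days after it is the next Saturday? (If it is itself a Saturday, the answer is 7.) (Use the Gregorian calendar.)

3

Jul 30, 1777 is a Wednesday.
From Wednesday to the next Saturday is 3 days.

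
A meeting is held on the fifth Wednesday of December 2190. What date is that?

December 1, 2190 is a Wednesday.
The first Wednesday is therefore December 1 (same day).
The fifth Wednesday is 1 + 4×7 = December 29.

December 29, 2190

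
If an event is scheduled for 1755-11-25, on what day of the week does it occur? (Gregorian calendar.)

Doomsday rule: the anchor day for the 1700s is Sunday. For year 55: 55÷12 = 4 r 7, and 7÷4 = 1, so 4+7+1 = 12.
Sunday + 12 ≡ Friday — that's 1755's doomsday.
In November the doomsday date is Nov 7.
Nov 25 is 18 days after Nov 7; 18 mod 7 = 4, so Friday + 4 = Tuesday.

Tuesday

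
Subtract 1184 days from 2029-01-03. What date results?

October 7, 2025

−366 (one year; includes Feb 29, 2028) → Jan 3, 2028 (818 left).
−365 (one year) → Jan 3, 2027 (453 left).
−365 (one year) → Jan 3, 2026 (88 left).
−3 → Dec 31, 2025 (end of Dec, 31 days; 85 left).
−31 → Nov 30, 2025 (end of Nov, 30 days; 54 left).
−30 → Oct 31, 2025 (end of Oct, 31 days; 24 left).
−24 → Oct 7, 2025.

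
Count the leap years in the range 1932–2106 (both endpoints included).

Multiples of 4 in [1932,2106]: 44.
Of those, multiples of 100: 2 (not leap unless ÷400).
Multiples of 400: 1.
Leap years = 44 − 2 + 1 = 43.

43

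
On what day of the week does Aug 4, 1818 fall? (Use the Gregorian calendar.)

Doomsday rule: the anchor day for the 1800s is Friday. For year 18: 18÷12 = 1 r 6, and 6÷4 = 1, so 1+6+1 = 8.
Friday + 8 ≡ Saturday — that's 1818's doomsday.
In August the doomsday date is Aug 8.
Aug 4 is 4 days before Aug 8; 4 mod 7 = 4, so Saturday − 4 = Tuesday.

Tuesday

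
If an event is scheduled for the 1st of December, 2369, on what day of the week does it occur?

Doomsday rule: the anchor day for the 2300s is Wednesday. For year 69: 69÷12 = 5 r 9, and 9÷4 = 2, so 5+9+2 = 16.
Wednesday + 16 ≡ Friday — that's 2369's doomsday.
In December the doomsday date is Dec 12.
Dec 1 is 11 days before Dec 12; 11 mod 7 = 4, so Friday − 4 = Monday.

Monday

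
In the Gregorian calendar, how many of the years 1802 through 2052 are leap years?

Multiples of 4 in [1802,2052]: 63.
Of those, multiples of 100: 2 (not leap unless ÷400).
Multiples of 400: 1.
Leap years = 63 − 2 + 1 = 62.

62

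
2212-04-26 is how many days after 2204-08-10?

Aug 10, 2204 → Aug 10, 2205: 365 days.
Aug 10, 2205 → Aug 10, 2206: 365 days.
Aug 10, 2206 → Aug 10, 2207: 365 days.
Aug 10, 2207 → Aug 10, 2208: 366 days (Feb 29, 2208 is in that span).
Aug 10, 2208 → Aug 10, 2209: 365 days.
Aug 10, 2209 → Aug 10, 2210: 365 days.
Aug 10, 2210 → Aug 10, 2211: 365 days.
Aug 10, 2211 → Sep 10, 2211: 31 days (August has 31).
Sep 10, 2211 → Oct 10, 2211: 30 days (September has 30).
Oct 10, 2211 → Nov 10, 2211: 31 days (October has 31).
Nov 10, 2211 → Dec 10, 2211: 30 days (November has 30).
Dec 10, 2211 → Jan 10, 2212: 31 days (December has 31).
Jan 10, 2212 → Feb 10, 2212: 31 days (January has 31).
Feb 10, 2212 → Mar 10, 2212: 29 days (February has 29).
Mar 10, 2212 → Apr 10, 2212: 31 days (March has 31).
Apr 10, 2212 → Apr 26, 2212: 16 days.
Total: 2816 days.

2816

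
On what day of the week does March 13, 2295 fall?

Doomsday rule: the anchor day for the 2200s is Friday. For year 95: 95÷12 = 7 r 11, and 11÷4 = 2, so 7+11+2 = 20.
Friday + 20 ≡ Thursday — that's 2295's doomsday.
In March the doomsday date is Mar 14.
Mar 13 is 1 day before Mar 14; 1 mod 7 = 1, so Thursday − 1 = Wednesday.

Wednesday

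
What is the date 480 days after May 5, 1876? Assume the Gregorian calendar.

August 28, 1877

+365 (one year) → May 5, 1877 (115 left).
May has 31 days: +27 → Jun 1, 1877 (88 left).
Jun has 30 days: +30 → Jul 1, 1877 (58 left).
Jul has 31 days: +31 → Aug 1, 1877 (27 left).
+27 → Aug 28, 1877.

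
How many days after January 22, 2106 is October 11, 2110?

1723

Jan 22, 2106 → Jan 22, 2107: 365 days.
Jan 22, 2107 → Jan 22, 2108: 365 days.
Jan 22, 2108 → Jan 22, 2109: 366 days (Feb 29, 2108 is in that span).
Jan 22, 2109 → Jan 22, 2110: 365 days.
Jan 22, 2110 → Feb 22, 2110: 31 days (January has 31).
Feb 22, 2110 → Mar 22, 2110: 28 days (February has 28).
Mar 22, 2110 → Apr 22, 2110: 31 days (March has 31).
Apr 22, 2110 → May 22, 2110: 30 days (April has 30).
May 22, 2110 → Jun 22, 2110: 31 days (May has 31).
Jun 22, 2110 → Jul 22, 2110: 30 days (June has 30).
Jul 22, 2110 → Aug 22, 2110: 31 days (July has 31).
Aug 22, 2110 → Sep 22, 2110: 31 days (August has 31).
Sep 22, 2110 → Oct 11, 2110: 19 days.
Total: 1723 days.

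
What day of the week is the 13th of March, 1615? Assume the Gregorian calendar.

Doomsday rule: the anchor day for the 1600s is Tuesday. For year 15: 15÷12 = 1 r 3, and 3÷4 = 0, so 1+3+0 = 4.
Tuesday + 4 ≡ Saturday — that's 1615's doomsday.
In March the doomsday date is Mar 14.
Mar 13 is 1 day before Mar 14; 1 mod 7 = 1, so Saturday − 1 = Friday.

Friday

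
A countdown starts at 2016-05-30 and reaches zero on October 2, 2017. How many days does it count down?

May 30, 2016 → May 30, 2017: 365 days.
May 30, 2017 → Jun 30, 2017: 31 days (May has 31).
Jun 30, 2017 → Jul 30, 2017: 30 days (June has 30).
Jul 30, 2017 → Aug 30, 2017: 31 days (July has 31).
Aug 30, 2017 → Sep 30, 2017: 31 days (August has 31).
Sep 30, 2017 → Oct 2, 2017: 2 days.
Total: 490 days.

490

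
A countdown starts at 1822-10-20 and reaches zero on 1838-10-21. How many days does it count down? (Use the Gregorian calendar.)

5845

Oct 20, 1822 → Oct 20, 1823: 365 days.
Oct 20, 1823 → Oct 20, 1824: 366 days (Feb 29, 1824 is in that span).
Oct 20, 1824 → Oct 20, 1825: 365 days.
Oct 20, 1825 → Oct 20, 1826: 365 days.
Oct 20, 1826 → Oct 20, 1827: 365 days.
Oct 20, 1827 → Oct 20, 1828: 366 days (Feb 29, 1828 is in that span).
Oct 20, 1828 → Oct 20, 1829: 365 days.
Oct 20, 1829 → Oct 20, 1830: 365 days.
Oct 20, 1830 → Oct 20, 1831: 365 days.
Oct 20, 1831 → Oct 20, 1832: 366 days (Feb 29, 1832 is in that span).
Oct 20, 1832 → Oct 20, 1833: 365 days.
Oct 20, 1833 → Oct 20, 1834: 365 days.
Oct 20, 1834 → Oct 20, 1835: 365 days.
Oct 20, 1835 → Oct 20, 1836: 366 days (Feb 29, 1836 is in that span).
Oct 20, 1836 → Oct 20, 1837: 365 days.
Oct 20, 1837 → Nov 20, 1837: 31 days (October has 31).
Nov 20, 1837 → Dec 20, 1837: 30 days (November has 30).
Dec 20, 1837 → Jan 20, 1838: 31 days (December has 31).
Jan 20, 1838 → Feb 20, 1838: 31 days (January has 31).
Feb 20, 1838 → Mar 20, 1838: 28 days (February has 28).
Mar 20, 1838 → Apr 20, 1838: 31 days (March has 31).
Apr 20, 1838 → May 20, 1838: 30 days (April has 30).
May 20, 1838 → Jun 20, 1838: 31 days (May has 31).
Jun 20, 1838 → Jul 20, 1838: 30 days (June has 30).
Jul 20, 1838 → Aug 20, 1838: 31 days (July has 31).
Aug 20, 1838 → Sep 20, 1838: 31 days (August has 31).
Sep 20, 1838 → Oct 20, 1838: 30 days (September has 30).
Oct 20, 1838 → Oct 21, 1838: 1 days.
Total: 5845 days.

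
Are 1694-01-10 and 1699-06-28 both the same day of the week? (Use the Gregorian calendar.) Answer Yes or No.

From Jan 10, 1694 to Jun 28, 1699 is 1995 days.
1995 mod 7 = 0, so they are the same weekday.
(Jan 10, 1694 is a Sunday; Jun 28, 1699 is a Sunday.)

Yes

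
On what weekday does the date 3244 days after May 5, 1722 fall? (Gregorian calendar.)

Friday

May 5, 1722 is a Tuesday.
3244 mod 7 = 3, so 3244 days after a Tuesday is Tuesday + 3 = Friday.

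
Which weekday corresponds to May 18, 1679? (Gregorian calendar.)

Doomsday rule: the anchor day for the 1600s is Tuesday. For year 79: 79÷12 = 6 r 7, and 7÷4 = 1, so 6+7+1 = 14.
Tuesday + 14 ≡ Tuesday — that's 1679's doomsday.
In May the doomsday date is May 9.
May 18 is 9 days after May 9; 9 mod 7 = 2, so Tuesday + 2 = Thursday.

Thursday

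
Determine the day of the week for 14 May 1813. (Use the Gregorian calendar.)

Doomsday rule: the anchor day for the 1800s is Friday. For year 13: 13÷12 = 1 r 1, and 1÷4 = 0, so 1+1+0 = 2.
Friday + 2 ≡ Sunday — that's 1813's doomsday.
In May the doomsday date is May 9.
May 14 is 5 days after May 9; 5 mod 7 = 5, so Sunday + 5 = Friday.

Friday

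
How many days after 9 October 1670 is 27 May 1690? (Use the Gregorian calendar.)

Oct 9, 1670 → Oct 9, 1671: 365 days.
Oct 9, 1671 → Oct 9, 1672: 366 days (Feb 29, 1672 is in that span).
Oct 9, 1672 → Oct 9, 1673: 365 days.
Oct 9, 1673 → Oct 9, 1674: 365 days.
Oct 9, 1674 → Oct 9, 1675: 365 days.
Oct 9, 1675 → Oct 9, 1676: 366 days (Feb 29, 1676 is in that span).
Oct 9, 1676 → Oct 9, 1677: 365 days.
Oct 9, 1677 → Oct 9, 1678: 365 days.
Oct 9, 1678 → Oct 9, 1679: 365 days.
Oct 9, 1679 → Oct 9, 1680: 366 days (Feb 29, 1680 is in that span).
Oct 9, 1680 → Oct 9, 1681: 365 days.
Oct 9, 1681 → Oct 9, 1682: 365 days.
Oct 9, 1682 → Oct 9, 1683: 365 days.
Oct 9, 1683 → Oct 9, 1684: 366 days (Feb 29, 1684 is in that span).
Oct 9, 1684 → Oct 9, 1685: 365 days.
Oct 9, 1685 → Oct 9, 1686: 365 days.
Oct 9, 1686 → Oct 9, 1687: 365 days.
Oct 9, 1687 → Oct 9, 1688: 366 days (Feb 29, 1688 is in that span).
Oct 9, 1688 → Oct 9, 1689: 365 days.
Oct 9, 1689 → Nov 9, 1689: 31 days (October has 31).
Nov 9, 1689 → Dec 9, 1689: 30 days (November has 30).
Dec 9, 1689 → Jan 9, 1690: 31 days (December has 31).
Jan 9, 1690 → Feb 9, 1690: 31 days (January has 31).
Feb 9, 1690 → Mar 9, 1690: 28 days (February has 28).
Mar 9, 1690 → Apr 9, 1690: 31 days (March has 31).
Apr 9, 1690 → May 9, 1690: 30 days (April has 30).
May 9, 1690 → May 27, 1690: 18 days.
Total: 7170 days.

7170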